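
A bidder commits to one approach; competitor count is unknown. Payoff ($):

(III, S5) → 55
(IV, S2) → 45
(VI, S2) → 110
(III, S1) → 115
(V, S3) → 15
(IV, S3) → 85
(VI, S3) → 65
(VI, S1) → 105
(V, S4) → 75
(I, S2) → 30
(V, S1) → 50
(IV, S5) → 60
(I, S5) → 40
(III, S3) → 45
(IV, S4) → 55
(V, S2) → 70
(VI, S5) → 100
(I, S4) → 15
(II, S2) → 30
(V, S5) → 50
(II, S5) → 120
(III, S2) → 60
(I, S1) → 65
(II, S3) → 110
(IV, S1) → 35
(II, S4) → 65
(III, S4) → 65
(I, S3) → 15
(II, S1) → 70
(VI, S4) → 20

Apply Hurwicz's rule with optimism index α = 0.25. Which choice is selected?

I: 0.25·65 + 0.75·15 = 27.5
II: 0.25·120 + 0.75·30 = 52.5
III: 0.25·115 + 0.75·45 = 62.5
IV: 0.25·85 + 0.75·35 = 47.5
V: 0.25·75 + 0.75·15 = 30
VI: 0.25·110 + 0.75·20 = 42.5
Highest Hurwicz score = 62.5 → III.

III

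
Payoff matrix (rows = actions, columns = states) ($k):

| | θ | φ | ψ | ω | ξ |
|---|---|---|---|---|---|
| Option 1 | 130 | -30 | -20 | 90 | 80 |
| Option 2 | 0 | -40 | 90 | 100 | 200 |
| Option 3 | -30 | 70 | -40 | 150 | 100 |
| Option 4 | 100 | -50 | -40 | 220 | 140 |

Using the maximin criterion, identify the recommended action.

Option 1

Row minima: Option 1=-30, Option 2=-40, Option 3=-40, Option 4=-50
Best worst-case = -30 → Option 1.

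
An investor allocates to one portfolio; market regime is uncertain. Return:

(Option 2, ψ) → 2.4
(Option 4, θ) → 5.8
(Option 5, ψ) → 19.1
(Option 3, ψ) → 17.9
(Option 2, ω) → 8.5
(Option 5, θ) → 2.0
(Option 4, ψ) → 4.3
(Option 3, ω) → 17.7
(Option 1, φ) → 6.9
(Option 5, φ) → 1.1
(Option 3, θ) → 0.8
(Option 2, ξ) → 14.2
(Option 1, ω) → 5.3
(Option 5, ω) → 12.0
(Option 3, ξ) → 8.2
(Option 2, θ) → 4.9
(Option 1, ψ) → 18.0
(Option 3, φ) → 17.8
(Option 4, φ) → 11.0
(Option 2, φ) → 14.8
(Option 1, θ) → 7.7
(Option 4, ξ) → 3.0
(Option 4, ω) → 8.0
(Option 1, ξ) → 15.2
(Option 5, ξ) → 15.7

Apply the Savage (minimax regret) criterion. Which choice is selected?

Column bests: θ=7.7, φ=17.8, ψ=19.1, ω=17.7, ξ=15.7.
Option 1 regrets: 0.0, 10.9, 1.1, 12.4, 0.5 → max 12.4
Option 2 regrets: 2.8, 3.0, 16.7, 9.2, 1.5 → max 16.7
Option 3 regrets: 6.9, 0.0, 1.2, 0.0, 7.5 → max 7.5
Option 4 regrets: 1.9, 6.8, 14.8, 9.7, 12.7 → max 14.8
Option 5 regrets: 5.7, 16.7, 0.0, 5.7, 0.0 → max 16.7
Smallest max regret = 7.5 → Option 3.

Option 3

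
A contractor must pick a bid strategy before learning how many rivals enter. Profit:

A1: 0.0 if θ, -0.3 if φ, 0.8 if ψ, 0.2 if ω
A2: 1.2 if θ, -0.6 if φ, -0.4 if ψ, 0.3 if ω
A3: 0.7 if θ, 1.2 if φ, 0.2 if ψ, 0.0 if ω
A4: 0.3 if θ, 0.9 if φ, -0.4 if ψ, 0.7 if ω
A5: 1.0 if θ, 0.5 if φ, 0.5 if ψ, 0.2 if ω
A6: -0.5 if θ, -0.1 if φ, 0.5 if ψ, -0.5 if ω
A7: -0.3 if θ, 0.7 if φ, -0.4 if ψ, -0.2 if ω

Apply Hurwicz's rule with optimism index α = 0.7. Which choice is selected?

A1: 0.7·0.8 + 0.3·(-0.3) = 0.47
A2: 0.7·1.2 + 0.3·(-0.6) = 0.66
A3: 0.7·1.2 + 0.3·0.0 = 0.84
A4: 0.7·0.9 + 0.3·(-0.4) = 0.51
A5: 0.7·1.0 + 0.3·0.2 = 0.76
A6: 0.7·0.5 + 0.3·(-0.5) = 0.2
A7: 0.7·0.7 + 0.3·(-0.4) = 0.37
Highest Hurwicz score = 0.84 → A3.

A3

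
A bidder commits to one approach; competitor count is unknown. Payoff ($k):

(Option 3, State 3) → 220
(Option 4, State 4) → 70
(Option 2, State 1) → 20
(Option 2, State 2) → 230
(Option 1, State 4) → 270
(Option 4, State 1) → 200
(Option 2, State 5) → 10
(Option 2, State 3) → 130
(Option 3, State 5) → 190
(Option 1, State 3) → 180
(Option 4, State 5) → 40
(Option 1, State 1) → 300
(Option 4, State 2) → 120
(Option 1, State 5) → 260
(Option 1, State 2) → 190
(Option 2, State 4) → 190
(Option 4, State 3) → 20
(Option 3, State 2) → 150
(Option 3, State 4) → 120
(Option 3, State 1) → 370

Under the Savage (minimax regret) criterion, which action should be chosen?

Option 1

Column bests: State 1=370, State 2=230, State 3=220, State 4=270, State 5=260.
Option 1 regrets: 70, 40, 40, 0, 0 → max 70
Option 2 regrets: 350, 0, 90, 80, 250 → max 350
Option 3 regrets: 0, 80, 0, 150, 70 → max 150
Option 4 regrets: 170, 110, 200, 200, 220 → max 220
Smallest max regret = 70 → Option 1.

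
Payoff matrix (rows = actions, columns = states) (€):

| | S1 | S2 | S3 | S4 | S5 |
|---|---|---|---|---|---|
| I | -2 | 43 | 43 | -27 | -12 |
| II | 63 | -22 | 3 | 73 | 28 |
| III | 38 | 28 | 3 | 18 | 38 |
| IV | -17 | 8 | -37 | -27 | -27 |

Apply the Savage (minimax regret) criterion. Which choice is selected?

III

Column bests: S1=63, S2=43, S3=43, S4=73, S5=38.
I regrets: 65, 0, 0, 100, 50 → max 100
II regrets: 0, 65, 40, 0, 10 → max 65
III regrets: 25, 15, 40, 55, 0 → max 55
IV regrets: 80, 35, 80, 100, 65 → max 100
Smallest max regret = 55 → III.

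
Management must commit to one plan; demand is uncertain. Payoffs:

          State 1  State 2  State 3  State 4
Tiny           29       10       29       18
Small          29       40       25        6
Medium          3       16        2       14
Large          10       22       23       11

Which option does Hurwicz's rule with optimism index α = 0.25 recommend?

Tiny: 0.25·29 + 0.75·10 = 14.75
Small: 0.25·40 + 0.75·6 = 14.5
Medium: 0.25·16 + 0.75·2 = 5.5
Large: 0.25·23 + 0.75·10 = 13.25
Highest Hurwicz score = 14.75 → Tiny.

Tiny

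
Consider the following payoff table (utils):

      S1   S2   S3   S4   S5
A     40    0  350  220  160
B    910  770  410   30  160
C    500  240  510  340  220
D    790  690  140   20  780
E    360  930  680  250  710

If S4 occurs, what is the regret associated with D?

320

Best payoff under S4 is 340.
Regret = 340 − 20 = 320.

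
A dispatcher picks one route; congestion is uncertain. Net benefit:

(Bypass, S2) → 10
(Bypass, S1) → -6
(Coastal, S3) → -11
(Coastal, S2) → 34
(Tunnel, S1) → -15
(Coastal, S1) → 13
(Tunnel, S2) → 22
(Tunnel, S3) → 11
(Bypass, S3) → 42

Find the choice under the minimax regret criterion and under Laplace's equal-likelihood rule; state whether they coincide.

minimax regret → Bypass; laplace → Bypass (agree)

Column bests: S1=13, S2=34, S3=42.
Bypass regrets: 19, 24, 0 → max 24
Coastal regrets: 0, 0, 53 → max 53
Tunnel regrets: 28, 12, 31 → max 31
Smallest max regret = 24 → Bypass.
Row averages: Bypass=46/3, Coastal=12, Tunnel=6
Highest average = 46/3 → Bypass.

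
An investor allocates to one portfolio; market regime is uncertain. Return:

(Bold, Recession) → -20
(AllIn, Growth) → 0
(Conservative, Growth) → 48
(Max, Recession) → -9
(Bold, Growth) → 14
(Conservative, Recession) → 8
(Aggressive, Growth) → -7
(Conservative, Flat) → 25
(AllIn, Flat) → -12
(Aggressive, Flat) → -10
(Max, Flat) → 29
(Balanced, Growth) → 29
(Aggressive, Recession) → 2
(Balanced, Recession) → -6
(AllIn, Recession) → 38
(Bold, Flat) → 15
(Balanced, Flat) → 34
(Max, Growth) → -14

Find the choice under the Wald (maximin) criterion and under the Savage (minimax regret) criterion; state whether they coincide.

maximin → Conservative; minimax regret → Conservative (agree)

Row minima: Conservative=8, Balanced=-6, Aggressive=-10, Bold=-20, AllIn=-12, Max=-14
Best worst-case = 8 → Conservative.
Column bests: Recession=38, Flat=34, Growth=48.
Conservative regrets: 30, 9, 0 → max 30
Balanced regrets: 44, 0, 19 → max 44
Aggressive regrets: 36, 44, 55 → max 55
Bold regrets: 58, 19, 34 → max 58
AllIn regrets: 0, 46, 48 → max 48
Max regrets: 47, 5, 62 → max 62
Smallest max regret = 30 → Conservative.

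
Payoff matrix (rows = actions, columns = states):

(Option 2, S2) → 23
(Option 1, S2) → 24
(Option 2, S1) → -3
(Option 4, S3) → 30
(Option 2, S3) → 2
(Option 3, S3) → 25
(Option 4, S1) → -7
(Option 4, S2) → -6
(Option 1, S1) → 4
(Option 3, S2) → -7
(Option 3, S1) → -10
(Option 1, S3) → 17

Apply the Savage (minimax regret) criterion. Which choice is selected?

Column bests: S1=4, S2=24, S3=30.
Option 1 regrets: 0, 0, 13 → max 13
Option 2 regrets: 7, 1, 28 → max 28
Option 3 regrets: 14, 31, 5 → max 31
Option 4 regrets: 11, 30, 0 → max 30
Smallest max regret = 13 → Option 1.

Option 1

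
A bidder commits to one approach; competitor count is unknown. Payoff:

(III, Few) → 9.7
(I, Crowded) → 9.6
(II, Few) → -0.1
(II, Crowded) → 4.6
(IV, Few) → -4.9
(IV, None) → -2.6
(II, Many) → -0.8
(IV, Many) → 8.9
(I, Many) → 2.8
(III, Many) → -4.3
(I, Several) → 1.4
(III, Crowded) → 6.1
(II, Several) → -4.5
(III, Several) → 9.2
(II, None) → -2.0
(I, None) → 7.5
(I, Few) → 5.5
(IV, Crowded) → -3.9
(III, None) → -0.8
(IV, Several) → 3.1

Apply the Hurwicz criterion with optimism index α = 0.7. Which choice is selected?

I: 0.7·9.6 + 0.3·1.4 = 7.14
II: 0.7·4.6 + 0.3·(-4.5) = 1.87
III: 0.7·9.7 + 0.3·(-4.3) = 5.5
IV: 0.7·8.9 + 0.3·(-4.9) = 4.76
Highest Hurwicz score = 7.14 → I.

I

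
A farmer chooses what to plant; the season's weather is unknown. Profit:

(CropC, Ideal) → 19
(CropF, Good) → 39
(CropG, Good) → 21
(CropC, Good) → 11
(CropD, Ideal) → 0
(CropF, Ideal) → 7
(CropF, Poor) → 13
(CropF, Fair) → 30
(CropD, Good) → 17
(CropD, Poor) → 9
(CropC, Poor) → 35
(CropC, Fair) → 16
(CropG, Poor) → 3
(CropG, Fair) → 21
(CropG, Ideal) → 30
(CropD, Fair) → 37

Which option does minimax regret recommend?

Column bests: Poor=35, Fair=37, Good=39, Ideal=30.
CropC regrets: 0, 21, 28, 11 → max 28
CropG regrets: 32, 16, 18, 0 → max 32
CropD regrets: 26, 0, 22, 30 → max 30
CropF regrets: 22, 7, 0, 23 → max 23
Smallest max regret = 23 → CropF.

CropF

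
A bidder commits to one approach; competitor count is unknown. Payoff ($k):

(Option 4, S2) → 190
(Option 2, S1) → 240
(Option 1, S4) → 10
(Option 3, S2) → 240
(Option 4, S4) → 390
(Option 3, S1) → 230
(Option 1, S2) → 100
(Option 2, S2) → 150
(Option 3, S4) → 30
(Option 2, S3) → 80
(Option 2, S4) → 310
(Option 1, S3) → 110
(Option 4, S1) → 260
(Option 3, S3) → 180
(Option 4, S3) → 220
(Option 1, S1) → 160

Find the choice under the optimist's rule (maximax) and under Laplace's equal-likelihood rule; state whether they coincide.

maximax → Option 4; laplace → Option 4 (agree)

Row maxima: Option 1=160, Option 2=310, Option 3=240, Option 4=390
Best best-case = 390 → Option 4.
Row averages: Option 1=95, Option 2=195, Option 3=170, Option 4=265
Highest average = 265 → Option 4.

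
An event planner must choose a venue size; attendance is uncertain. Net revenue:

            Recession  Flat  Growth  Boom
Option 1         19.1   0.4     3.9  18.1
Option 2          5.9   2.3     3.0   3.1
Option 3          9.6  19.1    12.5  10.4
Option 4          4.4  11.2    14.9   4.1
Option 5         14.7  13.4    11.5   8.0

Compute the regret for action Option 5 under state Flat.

5.7

Best payoff under Flat is 19.1.
Regret = 19.1 − 13.4 = 5.7.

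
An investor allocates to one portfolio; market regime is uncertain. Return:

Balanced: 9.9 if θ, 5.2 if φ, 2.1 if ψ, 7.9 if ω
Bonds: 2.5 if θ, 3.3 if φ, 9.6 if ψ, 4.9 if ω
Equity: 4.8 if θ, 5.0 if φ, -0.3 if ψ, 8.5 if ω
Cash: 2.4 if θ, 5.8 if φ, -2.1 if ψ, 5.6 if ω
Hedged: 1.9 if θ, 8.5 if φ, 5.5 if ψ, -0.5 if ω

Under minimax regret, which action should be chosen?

Column bests: θ=9.9, φ=8.5, ψ=9.6, ω=8.5.
Balanced regrets: 0.0, 3.3, 7.5, 0.6 → max 7.5
Bonds regrets: 7.4, 5.2, 0.0, 3.6 → max 7.4
Equity regrets: 5.1, 3.5, 9.9, 0.0 → max 9.9
Cash regrets: 7.5, 2.7, 11.7, 2.9 → max 11.7
Hedged regrets: 8.0, 0.0, 4.1, 9.0 → max 9.0
Smallest max regret = 7.4 → Bonds.

Bonds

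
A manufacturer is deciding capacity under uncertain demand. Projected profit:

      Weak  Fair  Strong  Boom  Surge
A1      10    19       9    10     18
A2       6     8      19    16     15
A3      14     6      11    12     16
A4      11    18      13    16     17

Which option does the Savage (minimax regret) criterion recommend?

Column bests: Weak=14, Fair=19, Strong=19, Boom=16, Surge=18.
A1 regrets: 4, 0, 10, 6, 0 → max 10
A2 regrets: 8, 11, 0, 0, 3 → max 11
A3 regrets: 0, 13, 8, 4, 2 → max 13
A4 regrets: 3, 1, 6, 0, 1 → max 6
Smallest max regret = 6 → A4.

A4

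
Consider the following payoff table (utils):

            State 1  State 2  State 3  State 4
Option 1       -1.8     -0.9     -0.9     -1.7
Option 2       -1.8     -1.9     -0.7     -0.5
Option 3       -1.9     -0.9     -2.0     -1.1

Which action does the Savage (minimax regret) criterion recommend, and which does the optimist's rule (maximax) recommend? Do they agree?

minimax regret → Option 2; maximax → Option 2 (agree)

Column bests: State 1=-1.8, State 2=-0.9, State 3=-0.7, State 4=-0.5.
Option 1 regrets: 0.0, 0.0, 0.2, 1.2 → max 1.2
Option 2 regrets: 0.0, 1.0, 0.0, 0.0 → max 1.0
Option 3 regrets: 0.1, 0.0, 1.3, 0.6 → max 1.3
Smallest max regret = 1.0 → Option 2.
Row maxima: Option 1=-0.9, Option 2=-0.5, Option 3=-0.9
Best best-case = -0.5 → Option 2.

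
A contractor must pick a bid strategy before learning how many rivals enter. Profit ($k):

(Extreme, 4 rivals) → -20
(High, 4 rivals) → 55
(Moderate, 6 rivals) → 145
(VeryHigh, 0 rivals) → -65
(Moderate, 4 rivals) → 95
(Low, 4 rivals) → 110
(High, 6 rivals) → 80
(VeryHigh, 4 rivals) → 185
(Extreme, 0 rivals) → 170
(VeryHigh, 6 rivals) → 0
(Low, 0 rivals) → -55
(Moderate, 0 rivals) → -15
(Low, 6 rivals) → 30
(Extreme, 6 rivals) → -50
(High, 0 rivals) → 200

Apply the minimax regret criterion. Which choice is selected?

Column bests: 0 rivals=200, 4 rivals=185, 6 rivals=145.
Low regrets: 255, 75, 115 → max 255
Moderate regrets: 215, 90, 0 → max 215
High regrets: 0, 130, 65 → max 130
VeryHigh regrets: 265, 0, 145 → max 265
Extreme regrets: 30, 205, 195 → max 205
Smallest max regret = 130 → High.

High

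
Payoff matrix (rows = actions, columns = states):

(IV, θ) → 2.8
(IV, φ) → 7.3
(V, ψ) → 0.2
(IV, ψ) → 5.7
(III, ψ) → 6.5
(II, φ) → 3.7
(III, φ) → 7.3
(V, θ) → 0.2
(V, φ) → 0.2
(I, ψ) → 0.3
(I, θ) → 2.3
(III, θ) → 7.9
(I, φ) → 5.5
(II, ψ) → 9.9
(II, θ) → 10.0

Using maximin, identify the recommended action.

III

Row minima: I=0.3, II=3.7, III=6.5, IV=2.8, V=0.2
Best worst-case = 6.5 → III.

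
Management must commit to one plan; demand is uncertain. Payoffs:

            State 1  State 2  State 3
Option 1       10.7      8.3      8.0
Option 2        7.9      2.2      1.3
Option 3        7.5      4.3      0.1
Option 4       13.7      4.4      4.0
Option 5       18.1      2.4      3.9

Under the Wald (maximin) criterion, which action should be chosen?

Option 1

Row minima: Option 1=8.0, Option 2=1.3, Option 3=0.1, Option 4=4.0, Option 5=2.4
Best worst-case = 8.0 → Option 1.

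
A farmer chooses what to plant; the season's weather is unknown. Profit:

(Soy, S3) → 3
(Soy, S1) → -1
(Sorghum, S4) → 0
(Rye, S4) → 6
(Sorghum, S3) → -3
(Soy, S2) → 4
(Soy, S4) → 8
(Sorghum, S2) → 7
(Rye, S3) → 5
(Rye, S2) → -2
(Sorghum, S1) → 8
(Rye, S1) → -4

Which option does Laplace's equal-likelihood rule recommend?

Row averages: Soy=3.5, Rye=1.25, Sorghum=3
Highest average = 3.5 → Soy.

Soy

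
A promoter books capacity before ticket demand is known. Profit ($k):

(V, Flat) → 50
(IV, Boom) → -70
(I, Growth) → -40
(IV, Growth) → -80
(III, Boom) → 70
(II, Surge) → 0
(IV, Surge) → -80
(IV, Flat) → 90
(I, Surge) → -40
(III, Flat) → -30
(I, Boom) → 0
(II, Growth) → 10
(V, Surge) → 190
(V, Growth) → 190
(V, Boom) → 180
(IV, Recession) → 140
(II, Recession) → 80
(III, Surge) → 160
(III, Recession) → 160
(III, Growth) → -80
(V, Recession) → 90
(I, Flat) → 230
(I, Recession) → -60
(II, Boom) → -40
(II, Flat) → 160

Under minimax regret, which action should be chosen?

Column bests: Recession=160, Flat=230, Growth=190, Boom=180, Surge=190.
I regrets: 220, 0, 230, 180, 230 → max 230
II regrets: 80, 70, 180, 220, 190 → max 220
III regrets: 0, 260, 270, 110, 30 → max 270
IV regrets: 20, 140, 270, 250, 270 → max 270
V regrets: 70, 180, 0, 0, 0 → max 180
Smallest max regret = 180 → V.

V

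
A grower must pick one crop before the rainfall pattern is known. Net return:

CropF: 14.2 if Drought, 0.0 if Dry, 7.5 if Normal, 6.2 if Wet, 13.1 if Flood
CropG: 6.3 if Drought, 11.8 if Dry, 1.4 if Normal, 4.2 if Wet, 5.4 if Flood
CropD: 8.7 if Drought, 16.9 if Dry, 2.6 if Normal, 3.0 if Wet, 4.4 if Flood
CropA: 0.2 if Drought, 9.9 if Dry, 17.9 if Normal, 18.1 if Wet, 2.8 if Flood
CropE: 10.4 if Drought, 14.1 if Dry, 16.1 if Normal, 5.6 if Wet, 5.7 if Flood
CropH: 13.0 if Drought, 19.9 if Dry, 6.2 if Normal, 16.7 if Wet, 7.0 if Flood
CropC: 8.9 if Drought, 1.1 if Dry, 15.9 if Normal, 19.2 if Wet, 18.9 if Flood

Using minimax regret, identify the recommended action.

CropH

Column bests: Drought=14.2, Dry=19.9, Normal=17.9, Wet=19.2, Flood=18.9.
CropF regrets: 0.0, 19.9, 10.4, 13.0, 5.8 → max 19.9
CropG regrets: 7.9, 8.1, 16.5, 15.0, 13.5 → max 16.5
CropD regrets: 5.5, 3.0, 15.3, 16.2, 14.5 → max 16.2
CropA regrets: 14.0, 10.0, 0.0, 1.1, 16.1 → max 16.1
CropE regrets: 3.8, 5.8, 1.8, 13.6, 13.2 → max 13.6
CropH regrets: 1.2, 0.0, 11.7, 2.5, 11.9 → max 11.9
CropC regrets: 5.3, 18.8, 2.0, 0.0, 0.0 → max 18.8
Smallest max regret = 11.9 → CropH.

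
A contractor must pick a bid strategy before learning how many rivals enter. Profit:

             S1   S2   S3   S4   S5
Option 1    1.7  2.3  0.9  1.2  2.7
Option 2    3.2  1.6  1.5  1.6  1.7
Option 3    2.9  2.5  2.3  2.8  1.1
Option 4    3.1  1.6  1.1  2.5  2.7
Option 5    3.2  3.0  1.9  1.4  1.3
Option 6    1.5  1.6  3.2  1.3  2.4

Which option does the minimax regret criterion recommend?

Option 5

Column bests: S1=3.2, S2=3.0, S3=3.2, S4=2.8, S5=2.7.
Option 1 regrets: 1.5, 0.7, 2.3, 1.6, 0.0 → max 2.3
Option 2 regrets: 0.0, 1.4, 1.7, 1.2, 1.0 → max 1.7
Option 3 regrets: 0.3, 0.5, 0.9, 0.0, 1.6 → max 1.6
Option 4 regrets: 0.1, 1.4, 2.1, 0.3, 0.0 → max 2.1
Option 5 regrets: 0.0, 0.0, 1.3, 1.4, 1.4 → max 1.4
Option 6 regrets: 1.7, 1.4, 0.0, 1.5, 0.3 → max 1.7
Smallest max regret = 1.4 → Option 5.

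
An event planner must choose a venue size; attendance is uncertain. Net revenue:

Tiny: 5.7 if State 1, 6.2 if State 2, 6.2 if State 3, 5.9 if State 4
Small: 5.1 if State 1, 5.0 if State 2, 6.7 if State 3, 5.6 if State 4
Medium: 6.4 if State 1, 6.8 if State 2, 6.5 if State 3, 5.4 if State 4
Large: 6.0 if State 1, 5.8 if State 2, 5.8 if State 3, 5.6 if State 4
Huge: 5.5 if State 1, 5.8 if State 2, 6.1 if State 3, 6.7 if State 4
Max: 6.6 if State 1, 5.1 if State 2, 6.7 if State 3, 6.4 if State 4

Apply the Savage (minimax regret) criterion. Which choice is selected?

Column bests: State 1=6.6, State 2=6.8, State 3=6.7, State 4=6.7.
Tiny regrets: 0.9, 0.6, 0.5, 0.8 → max 0.9
Small regrets: 1.5, 1.8, 0.0, 1.1 → max 1.8
Medium regrets: 0.2, 0.0, 0.2, 1.3 → max 1.3
Large regrets: 0.6, 1.0, 0.9, 1.1 → max 1.1
Huge regrets: 1.1, 1.0, 0.6, 0.0 → max 1.1
Max regrets: 0.0, 1.7, 0.0, 0.3 → max 1.7
Smallest max regret = 0.9 → Tiny.

Tiny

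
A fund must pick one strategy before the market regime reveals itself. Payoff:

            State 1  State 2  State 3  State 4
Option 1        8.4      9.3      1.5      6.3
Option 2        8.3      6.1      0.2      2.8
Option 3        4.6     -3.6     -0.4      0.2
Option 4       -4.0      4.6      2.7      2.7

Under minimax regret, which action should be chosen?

Option 1

Column bests: State 1=8.4, State 2=9.3, State 3=2.7, State 4=6.3.
Option 1 regrets: 0.0, 0.0, 1.2, 0.0 → max 1.2
Option 2 regrets: 0.1, 3.2, 2.5, 3.5 → max 3.5
Option 3 regrets: 3.8, 12.9, 3.1, 6.1 → max 12.9
Option 4 regrets: 12.4, 4.7, 0.0, 3.6 → max 12.4
Smallest max regret = 1.2 → Option 1.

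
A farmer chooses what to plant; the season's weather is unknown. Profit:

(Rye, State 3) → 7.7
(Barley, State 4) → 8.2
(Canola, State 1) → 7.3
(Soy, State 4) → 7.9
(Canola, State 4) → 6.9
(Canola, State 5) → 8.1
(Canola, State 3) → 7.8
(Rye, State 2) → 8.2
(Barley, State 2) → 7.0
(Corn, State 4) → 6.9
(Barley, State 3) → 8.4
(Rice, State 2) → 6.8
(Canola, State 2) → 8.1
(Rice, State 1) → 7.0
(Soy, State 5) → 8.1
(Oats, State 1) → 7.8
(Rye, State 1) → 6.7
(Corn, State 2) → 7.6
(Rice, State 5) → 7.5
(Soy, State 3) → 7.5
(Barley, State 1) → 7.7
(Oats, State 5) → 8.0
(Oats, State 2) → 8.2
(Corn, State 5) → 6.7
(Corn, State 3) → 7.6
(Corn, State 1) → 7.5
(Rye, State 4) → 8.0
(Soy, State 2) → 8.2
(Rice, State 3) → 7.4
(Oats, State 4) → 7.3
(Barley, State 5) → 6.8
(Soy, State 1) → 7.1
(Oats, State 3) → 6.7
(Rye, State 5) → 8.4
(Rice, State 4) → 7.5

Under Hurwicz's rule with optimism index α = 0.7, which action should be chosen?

Barley

Rye: 0.7·8.4 + 0.3·6.7 = 7.89
Canola: 0.7·8.1 + 0.3·6.9 = 7.74
Barley: 0.7·8.4 + 0.3·6.8 = 7.92
Soy: 0.7·8.2 + 0.3·7.1 = 7.87
Rice: 0.7·7.5 + 0.3·6.8 = 7.29
Corn: 0.7·7.6 + 0.3·6.7 = 7.33
Oats: 0.7·8.2 + 0.3·6.7 = 7.75
Highest Hurwicz score = 7.92 → Barley.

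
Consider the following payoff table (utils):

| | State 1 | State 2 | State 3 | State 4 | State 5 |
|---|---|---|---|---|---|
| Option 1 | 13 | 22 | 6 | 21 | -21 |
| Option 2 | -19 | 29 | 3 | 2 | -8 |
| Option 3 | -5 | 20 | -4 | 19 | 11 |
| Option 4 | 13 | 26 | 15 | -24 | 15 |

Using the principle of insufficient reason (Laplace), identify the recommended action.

Row averages: Option 1=8.2, Option 2=1.4, Option 3=8.2, Option 4=9
Highest average = 9 → Option 4.

Option 4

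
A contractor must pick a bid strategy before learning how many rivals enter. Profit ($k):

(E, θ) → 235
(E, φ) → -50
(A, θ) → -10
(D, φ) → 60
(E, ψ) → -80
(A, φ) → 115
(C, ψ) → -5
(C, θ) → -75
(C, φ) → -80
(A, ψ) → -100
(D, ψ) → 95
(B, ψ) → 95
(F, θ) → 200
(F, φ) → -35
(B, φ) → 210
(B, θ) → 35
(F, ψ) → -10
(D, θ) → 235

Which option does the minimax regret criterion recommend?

D

Column bests: θ=235, φ=210, ψ=95.
A regrets: 245, 95, 195 → max 245
B regrets: 200, 0, 0 → max 200
C regrets: 310, 290, 100 → max 310
D regrets: 0, 150, 0 → max 150
E regrets: 0, 260, 175 → max 260
F regrets: 35, 245, 105 → max 245
Smallest max regret = 150 → D.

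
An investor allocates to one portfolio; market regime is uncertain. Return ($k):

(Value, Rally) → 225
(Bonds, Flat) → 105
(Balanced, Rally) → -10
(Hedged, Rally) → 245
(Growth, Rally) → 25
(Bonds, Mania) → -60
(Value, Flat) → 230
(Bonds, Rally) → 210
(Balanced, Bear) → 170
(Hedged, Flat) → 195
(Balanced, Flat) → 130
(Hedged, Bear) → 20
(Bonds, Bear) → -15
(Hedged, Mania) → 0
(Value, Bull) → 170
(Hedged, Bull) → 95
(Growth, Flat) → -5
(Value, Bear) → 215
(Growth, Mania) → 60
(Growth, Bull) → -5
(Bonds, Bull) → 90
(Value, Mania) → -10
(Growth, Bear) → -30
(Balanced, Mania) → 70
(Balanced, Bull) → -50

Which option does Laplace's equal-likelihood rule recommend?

Value

Row averages: Bonds=66, Hedged=111, Balanced=62, Growth=9, Value=166
Highest average = 166 → Value.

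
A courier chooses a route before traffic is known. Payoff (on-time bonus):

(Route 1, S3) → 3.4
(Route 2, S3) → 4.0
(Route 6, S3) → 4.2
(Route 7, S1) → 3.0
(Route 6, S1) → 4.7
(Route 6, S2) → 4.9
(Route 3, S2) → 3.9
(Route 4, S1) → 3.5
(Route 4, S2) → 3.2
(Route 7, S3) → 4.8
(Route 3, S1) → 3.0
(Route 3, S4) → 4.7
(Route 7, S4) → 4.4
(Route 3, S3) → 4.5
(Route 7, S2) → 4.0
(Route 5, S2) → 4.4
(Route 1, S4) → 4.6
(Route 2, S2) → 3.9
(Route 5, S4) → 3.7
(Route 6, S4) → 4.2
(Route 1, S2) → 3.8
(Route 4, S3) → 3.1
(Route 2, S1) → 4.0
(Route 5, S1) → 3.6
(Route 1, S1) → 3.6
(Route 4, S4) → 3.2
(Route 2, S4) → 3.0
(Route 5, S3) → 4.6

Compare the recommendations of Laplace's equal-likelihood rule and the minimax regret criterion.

laplace → Route 6; minimax regret → Route 6 (agree)

Row averages: Route 1=3.85, Route 2=3.725, Route 3=4.025, Route 4=3.25, Route 5=4.075, Route 6=4.5, Route 7=4.05
Highest average = 4.5 → Route 6.
Column bests: S1=4.7, S2=4.9, S3=4.8, S4=4.7.
Route 1 regrets: 1.1, 1.1, 1.4, 0.1 → max 1.4
Route 2 regrets: 0.7, 1.0, 0.8, 1.7 → max 1.7
Route 3 regrets: 1.7, 1.0, 0.3, 0.0 → max 1.7
Route 4 regrets: 1.2, 1.7, 1.7, 1.5 → max 1.7
Route 5 regrets: 1.1, 0.5, 0.2, 1.0 → max 1.1
Route 6 regrets: 0.0, 0.0, 0.6, 0.5 → max 0.6
Route 7 regrets: 1.7, 0.9, 0.0, 0.3 → max 1.7
Smallest max regret = 0.6 → Route 6.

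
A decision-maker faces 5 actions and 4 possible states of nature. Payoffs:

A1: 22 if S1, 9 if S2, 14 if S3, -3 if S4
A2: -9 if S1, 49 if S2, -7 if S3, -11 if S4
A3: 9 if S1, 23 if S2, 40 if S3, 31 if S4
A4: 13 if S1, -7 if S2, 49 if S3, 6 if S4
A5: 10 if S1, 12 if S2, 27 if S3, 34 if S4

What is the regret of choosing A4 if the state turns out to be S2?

56

Best payoff under S2 is 49.
Regret = 49 − (-7) = 56.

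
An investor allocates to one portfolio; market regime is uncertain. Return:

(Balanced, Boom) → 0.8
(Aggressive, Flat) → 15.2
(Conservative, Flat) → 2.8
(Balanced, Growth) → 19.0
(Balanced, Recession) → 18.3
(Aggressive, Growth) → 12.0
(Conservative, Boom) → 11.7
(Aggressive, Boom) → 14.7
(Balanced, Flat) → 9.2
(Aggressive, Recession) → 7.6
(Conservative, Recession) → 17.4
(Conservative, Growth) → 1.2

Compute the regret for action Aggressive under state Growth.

Best payoff under Growth is 19.0.
Regret = 19.0 − 12.0 = 7.0.

7.0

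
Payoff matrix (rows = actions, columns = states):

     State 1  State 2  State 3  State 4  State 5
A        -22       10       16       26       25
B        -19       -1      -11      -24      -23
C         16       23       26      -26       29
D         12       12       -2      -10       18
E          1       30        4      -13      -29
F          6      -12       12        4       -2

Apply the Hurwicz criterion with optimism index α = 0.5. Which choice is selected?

A: 0.5·26 + 0.5·(-22) = 2
B: 0.5·(-1) + 0.5·(-24) = -12.5
C: 0.5·29 + 0.5·(-26) = 1.5
D: 0.5·18 + 0.5·(-10) = 4
E: 0.5·30 + 0.5·(-29) = 0.5
F: 0.5·12 + 0.5·(-12) = 0
Highest Hurwicz score = 4 → D.

D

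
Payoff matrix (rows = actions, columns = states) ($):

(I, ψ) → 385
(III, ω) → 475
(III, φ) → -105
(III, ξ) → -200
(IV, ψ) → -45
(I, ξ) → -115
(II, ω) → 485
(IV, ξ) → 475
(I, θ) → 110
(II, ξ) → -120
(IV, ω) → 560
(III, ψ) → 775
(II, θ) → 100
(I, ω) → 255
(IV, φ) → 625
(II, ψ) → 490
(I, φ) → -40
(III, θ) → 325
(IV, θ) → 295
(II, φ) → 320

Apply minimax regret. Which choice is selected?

Column bests: θ=325, φ=625, ψ=775, ω=560, ξ=475.
I regrets: 215, 665, 390, 305, 590 → max 665
II regrets: 225, 305, 285, 75, 595 → max 595
III regrets: 0, 730, 0, 85, 675 → max 730
IV regrets: 30, 0, 820, 0, 0 → max 820
Smallest max regret = 595 → II.

II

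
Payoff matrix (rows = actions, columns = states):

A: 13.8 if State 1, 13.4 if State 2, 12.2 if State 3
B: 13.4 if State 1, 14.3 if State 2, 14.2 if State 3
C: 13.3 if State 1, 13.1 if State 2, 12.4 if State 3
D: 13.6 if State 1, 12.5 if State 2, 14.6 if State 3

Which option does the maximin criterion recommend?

B

Row minima: A=12.2, B=13.4, C=12.4, D=12.5
Best worst-case = 13.4 → B.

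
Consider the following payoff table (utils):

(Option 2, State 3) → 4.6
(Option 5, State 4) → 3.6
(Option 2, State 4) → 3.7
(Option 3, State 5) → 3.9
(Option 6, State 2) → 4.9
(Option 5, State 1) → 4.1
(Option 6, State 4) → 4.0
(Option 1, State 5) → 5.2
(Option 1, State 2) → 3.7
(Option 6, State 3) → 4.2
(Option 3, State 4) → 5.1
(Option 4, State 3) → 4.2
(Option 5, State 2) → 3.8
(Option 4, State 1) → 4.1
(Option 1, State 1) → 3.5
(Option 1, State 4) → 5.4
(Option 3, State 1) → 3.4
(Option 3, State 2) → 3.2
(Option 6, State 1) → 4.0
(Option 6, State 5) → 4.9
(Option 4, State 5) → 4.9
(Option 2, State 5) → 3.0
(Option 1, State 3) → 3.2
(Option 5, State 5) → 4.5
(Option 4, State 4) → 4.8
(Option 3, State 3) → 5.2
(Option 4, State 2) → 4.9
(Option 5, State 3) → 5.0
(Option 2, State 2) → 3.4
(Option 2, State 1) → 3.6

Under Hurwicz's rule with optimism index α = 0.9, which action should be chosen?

Option 1

Option 1: 0.9·5.4 + 0.1·3.2 = 5.18
Option 2: 0.9·4.6 + 0.1·3.0 = 4.44
Option 3: 0.9·5.2 + 0.1·3.2 = 5
Option 4: 0.9·4.9 + 0.1·4.1 = 4.82
Option 5: 0.9·5.0 + 0.1·3.6 = 4.86
Option 6: 0.9·4.9 + 0.1·4.0 = 4.81
Highest Hurwicz score = 5.18 → Option 1.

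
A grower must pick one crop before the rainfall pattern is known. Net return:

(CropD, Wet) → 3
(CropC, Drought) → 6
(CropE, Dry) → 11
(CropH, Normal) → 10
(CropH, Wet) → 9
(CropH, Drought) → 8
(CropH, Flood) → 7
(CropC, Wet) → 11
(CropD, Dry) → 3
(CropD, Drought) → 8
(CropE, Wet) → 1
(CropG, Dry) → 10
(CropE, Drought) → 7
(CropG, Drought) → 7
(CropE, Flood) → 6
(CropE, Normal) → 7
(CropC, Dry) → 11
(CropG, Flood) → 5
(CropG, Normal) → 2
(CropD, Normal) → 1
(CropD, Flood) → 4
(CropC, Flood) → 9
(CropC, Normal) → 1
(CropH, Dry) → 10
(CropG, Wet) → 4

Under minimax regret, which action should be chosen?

Column bests: Drought=8, Dry=11, Normal=10, Wet=11, Flood=9.
CropD regrets: 0, 8, 9, 8, 5 → max 9
CropG regrets: 1, 1, 8, 7, 4 → max 8
CropH regrets: 0, 1, 0, 2, 2 → max 2
CropC regrets: 2, 0, 9, 0, 0 → max 9
CropE regrets: 1, 0, 3, 10, 3 → max 10
Smallest max regret = 2 → CropH.

CropH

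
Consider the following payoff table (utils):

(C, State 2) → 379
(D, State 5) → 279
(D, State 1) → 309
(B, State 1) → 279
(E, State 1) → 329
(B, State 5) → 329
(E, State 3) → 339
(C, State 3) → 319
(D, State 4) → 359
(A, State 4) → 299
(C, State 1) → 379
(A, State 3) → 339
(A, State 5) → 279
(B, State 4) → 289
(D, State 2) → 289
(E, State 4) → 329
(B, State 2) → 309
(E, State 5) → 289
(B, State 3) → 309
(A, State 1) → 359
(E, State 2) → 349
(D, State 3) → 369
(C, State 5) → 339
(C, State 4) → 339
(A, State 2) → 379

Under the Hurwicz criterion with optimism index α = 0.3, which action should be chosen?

A: 0.3·379 + 0.7·279 = 309
B: 0.3·329 + 0.7·279 = 294
C: 0.3·379 + 0.7·319 = 337
D: 0.3·369 + 0.7·279 = 306
E: 0.3·349 + 0.7·289 = 307
Highest Hurwicz score = 337 → C.

C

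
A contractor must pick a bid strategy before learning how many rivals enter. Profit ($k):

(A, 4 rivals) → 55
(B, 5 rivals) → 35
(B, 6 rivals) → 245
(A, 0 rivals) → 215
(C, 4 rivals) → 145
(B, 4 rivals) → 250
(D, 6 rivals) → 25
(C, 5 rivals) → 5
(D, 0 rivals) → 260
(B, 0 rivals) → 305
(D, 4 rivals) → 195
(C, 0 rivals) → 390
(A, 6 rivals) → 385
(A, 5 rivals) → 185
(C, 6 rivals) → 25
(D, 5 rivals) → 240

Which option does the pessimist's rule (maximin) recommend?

A

Row minima: A=55, B=35, C=5, D=25
Best worst-case = 55 → A.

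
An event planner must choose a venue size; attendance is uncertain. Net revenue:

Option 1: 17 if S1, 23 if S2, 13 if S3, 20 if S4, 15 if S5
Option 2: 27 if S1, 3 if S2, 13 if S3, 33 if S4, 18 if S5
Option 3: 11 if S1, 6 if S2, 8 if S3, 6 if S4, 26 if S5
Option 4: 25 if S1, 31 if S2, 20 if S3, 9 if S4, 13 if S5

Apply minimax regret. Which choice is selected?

Option 1

Column bests: S1=27, S2=31, S3=20, S4=33, S5=26.
Option 1 regrets: 10, 8, 7, 13, 11 → max 13
Option 2 regrets: 0, 28, 7, 0, 8 → max 28
Option 3 regrets: 16, 25, 12, 27, 0 → max 27
Option 4 regrets: 2, 0, 0, 24, 13 → max 24
Smallest max regret = 13 → Option 1.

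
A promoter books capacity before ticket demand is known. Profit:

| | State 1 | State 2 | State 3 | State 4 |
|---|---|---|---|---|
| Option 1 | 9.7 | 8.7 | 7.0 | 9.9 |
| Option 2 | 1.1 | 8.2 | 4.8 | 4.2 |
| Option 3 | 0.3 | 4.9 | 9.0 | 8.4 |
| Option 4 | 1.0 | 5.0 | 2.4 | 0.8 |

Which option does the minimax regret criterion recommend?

Option 1

Column bests: State 1=9.7, State 2=8.7, State 3=9.0, State 4=9.9.
Option 1 regrets: 0.0, 0.0, 2.0, 0.0 → max 2.0
Option 2 regrets: 8.6, 0.5, 4.2, 5.7 → max 8.6
Option 3 regrets: 9.4, 3.8, 0.0, 1.5 → max 9.4
Option 4 regrets: 8.7, 3.7, 6.6, 9.1 → max 9.1
Smallest max regret = 2.0 → Option 1.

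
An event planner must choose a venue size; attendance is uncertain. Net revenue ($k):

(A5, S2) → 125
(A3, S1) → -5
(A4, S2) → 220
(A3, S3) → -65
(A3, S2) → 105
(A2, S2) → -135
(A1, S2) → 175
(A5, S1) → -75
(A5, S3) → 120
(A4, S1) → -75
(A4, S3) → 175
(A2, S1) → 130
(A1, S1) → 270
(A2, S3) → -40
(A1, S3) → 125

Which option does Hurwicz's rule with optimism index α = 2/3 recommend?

A1: 2/3·270 + 1/3·125 = 665/3
A2: 2/3·130 + 1/3·(-135) = 125/3
A3: 2/3·105 + 1/3·(-65) = 145/3
A4: 2/3·220 + 1/3·(-75) = 365/3
A5: 2/3·125 + 1/3·(-75) = 175/3
Highest Hurwicz score = 665/3 → A1.

A1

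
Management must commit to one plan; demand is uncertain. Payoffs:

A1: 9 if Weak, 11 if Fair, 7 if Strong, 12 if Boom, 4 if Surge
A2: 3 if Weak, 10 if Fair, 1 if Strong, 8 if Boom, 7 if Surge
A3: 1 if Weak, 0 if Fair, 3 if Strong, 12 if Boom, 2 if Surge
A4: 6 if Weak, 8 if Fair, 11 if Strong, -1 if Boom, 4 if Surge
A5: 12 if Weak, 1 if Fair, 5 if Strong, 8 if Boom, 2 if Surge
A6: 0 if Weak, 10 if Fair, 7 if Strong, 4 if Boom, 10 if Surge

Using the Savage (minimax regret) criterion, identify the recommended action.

A1

Column bests: Weak=12, Fair=11, Strong=11, Boom=12, Surge=10.
A1 regrets: 3, 0, 4, 0, 6 → max 6
A2 regrets: 9, 1, 10, 4, 3 → max 10
A3 regrets: 11, 11, 8, 0, 8 → max 11
A4 regrets: 6, 3, 0, 13, 6 → max 13
A5 regrets: 0, 10, 6, 4, 8 → max 10
A6 regrets: 12, 1, 4, 8, 0 → max 12
Smallest max regret = 6 → A1.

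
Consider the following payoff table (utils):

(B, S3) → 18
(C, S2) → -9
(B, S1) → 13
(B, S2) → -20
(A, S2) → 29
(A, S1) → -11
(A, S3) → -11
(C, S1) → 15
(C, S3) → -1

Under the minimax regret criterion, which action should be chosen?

Column bests: S1=15, S2=29, S3=18.
A regrets: 26, 0, 29 → max 29
B regrets: 2, 49, 0 → max 49
C regrets: 0, 38, 19 → max 38
Smallest max regret = 29 → A.

A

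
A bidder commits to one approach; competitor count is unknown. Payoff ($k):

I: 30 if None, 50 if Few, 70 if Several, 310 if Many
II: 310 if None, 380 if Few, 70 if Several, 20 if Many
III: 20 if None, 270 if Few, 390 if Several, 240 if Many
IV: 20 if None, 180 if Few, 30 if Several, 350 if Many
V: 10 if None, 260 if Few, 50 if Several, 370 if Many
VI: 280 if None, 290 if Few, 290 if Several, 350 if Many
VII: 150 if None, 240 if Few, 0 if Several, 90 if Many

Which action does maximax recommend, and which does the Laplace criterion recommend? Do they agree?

Row maxima: I=310, II=380, III=390, IV=350, V=370, VI=350, VII=240
Best best-case = 390 → III.
Row averages: I=115, II=195, III=230, IV=145, V=172.5, VI=302.5, VII=120
Highest average = 302.5 → VI.

maximax → III; laplace → VI (disagree)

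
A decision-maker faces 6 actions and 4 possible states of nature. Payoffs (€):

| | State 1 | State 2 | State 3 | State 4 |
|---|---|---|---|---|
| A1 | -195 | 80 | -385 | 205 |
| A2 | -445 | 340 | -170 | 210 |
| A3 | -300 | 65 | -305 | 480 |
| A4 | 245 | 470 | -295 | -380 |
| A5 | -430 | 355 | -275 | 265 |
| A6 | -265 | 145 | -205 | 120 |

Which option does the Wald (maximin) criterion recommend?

Row minima: A1=-385, A2=-445, A3=-305, A4=-380, A5=-430, A6=-265
Best worst-case = -265 → A6.

A6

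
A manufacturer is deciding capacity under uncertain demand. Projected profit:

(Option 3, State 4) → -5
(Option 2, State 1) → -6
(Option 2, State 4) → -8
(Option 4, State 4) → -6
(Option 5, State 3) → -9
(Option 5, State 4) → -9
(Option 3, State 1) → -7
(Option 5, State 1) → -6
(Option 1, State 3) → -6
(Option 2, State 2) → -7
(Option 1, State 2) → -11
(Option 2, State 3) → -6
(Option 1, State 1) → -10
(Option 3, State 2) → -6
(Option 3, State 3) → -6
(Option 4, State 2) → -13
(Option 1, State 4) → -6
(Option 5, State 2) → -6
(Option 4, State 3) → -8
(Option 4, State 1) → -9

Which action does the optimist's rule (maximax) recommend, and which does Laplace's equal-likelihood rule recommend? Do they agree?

maximax → Option 3; laplace → Option 3 (agree)

Row maxima: Option 1=-6, Option 2=-6, Option 3=-5, Option 4=-6, Option 5=-6
Best best-case = -5 → Option 3.
Row averages: Option 1=-8.25, Option 2=-6.75, Option 3=-6, Option 4=-9, Option 5=-7.5
Highest average = -6 → Option 3.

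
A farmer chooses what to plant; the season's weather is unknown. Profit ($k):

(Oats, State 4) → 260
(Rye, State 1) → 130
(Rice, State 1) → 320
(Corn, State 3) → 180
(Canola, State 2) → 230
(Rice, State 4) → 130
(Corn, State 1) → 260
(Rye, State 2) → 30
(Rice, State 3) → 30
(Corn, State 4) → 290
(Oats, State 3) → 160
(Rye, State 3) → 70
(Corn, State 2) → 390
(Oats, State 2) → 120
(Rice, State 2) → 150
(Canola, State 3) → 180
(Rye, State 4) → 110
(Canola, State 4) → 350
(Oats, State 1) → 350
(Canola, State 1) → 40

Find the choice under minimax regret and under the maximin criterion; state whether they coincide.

Column bests: State 1=350, State 2=390, State 3=180, State 4=350.
Oats regrets: 0, 270, 20, 90 → max 270
Corn regrets: 90, 0, 0, 60 → max 90
Rye regrets: 220, 360, 110, 240 → max 360
Rice regrets: 30, 240, 150, 220 → max 240
Canola regrets: 310, 160, 0, 0 → max 310
Smallest max regret = 90 → Corn.
Row minima: Oats=120, Corn=180, Rye=30, Rice=30, Canola=40
Best worst-case = 180 → Corn.

minimax regret → Corn; maximin → Corn (agree)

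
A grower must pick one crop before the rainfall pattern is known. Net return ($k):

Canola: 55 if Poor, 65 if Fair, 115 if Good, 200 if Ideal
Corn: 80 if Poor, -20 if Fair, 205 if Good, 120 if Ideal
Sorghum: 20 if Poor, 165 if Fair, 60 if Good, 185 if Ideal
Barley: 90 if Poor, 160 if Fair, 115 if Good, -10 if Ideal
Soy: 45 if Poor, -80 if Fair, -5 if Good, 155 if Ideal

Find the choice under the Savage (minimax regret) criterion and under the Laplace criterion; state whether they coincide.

Column bests: Poor=90, Fair=165, Good=205, Ideal=200.
Canola regrets: 35, 100, 90, 0 → max 100
Corn regrets: 10, 185, 0, 80 → max 185
Sorghum regrets: 70, 0, 145, 15 → max 145
Barley regrets: 0, 5, 90, 210 → max 210
Soy regrets: 45, 245, 210, 45 → max 245
Smallest max regret = 100 → Canola.
Row averages: Canola=108.75, Corn=96.25, Sorghum=107.5, Barley=88.75, Soy=28.75
Highest average = 108.75 → Canola.

minimax regret → Canola; laplace → Canola (agree)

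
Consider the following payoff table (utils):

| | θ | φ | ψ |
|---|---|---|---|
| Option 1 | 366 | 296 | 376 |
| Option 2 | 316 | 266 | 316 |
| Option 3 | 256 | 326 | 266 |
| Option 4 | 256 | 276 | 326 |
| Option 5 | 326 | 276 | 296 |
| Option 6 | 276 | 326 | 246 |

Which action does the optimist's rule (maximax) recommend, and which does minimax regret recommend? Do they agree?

Row maxima: Option 1=376, Option 2=316, Option 3=326, Option 4=326, Option 5=326, Option 6=326
Best best-case = 376 → Option 1.
Column bests: θ=366, φ=326, ψ=376.
Option 1 regrets: 0, 30, 0 → max 30
Option 2 regrets: 50, 60, 60 → max 60
Option 3 regrets: 110, 0, 110 → max 110
Option 4 regrets: 110, 50, 50 → max 110
Option 5 regrets: 40, 50, 80 → max 80
Option 6 regrets: 90, 0, 130 → max 130
Smallest max regret = 30 → Option 1.

maximax → Option 1; minimax regret → Option 1 (agree)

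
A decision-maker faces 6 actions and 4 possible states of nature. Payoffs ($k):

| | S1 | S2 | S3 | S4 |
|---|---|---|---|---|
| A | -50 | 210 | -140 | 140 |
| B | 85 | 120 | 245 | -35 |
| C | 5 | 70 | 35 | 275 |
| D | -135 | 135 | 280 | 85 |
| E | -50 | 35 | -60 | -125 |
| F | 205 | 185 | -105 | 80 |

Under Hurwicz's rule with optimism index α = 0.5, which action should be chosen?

A: 0.5·210 + 0.5·(-140) = 35
B: 0.5·245 + 0.5·(-35) = 105
C: 0.5·275 + 0.5·5 = 140
D: 0.5·280 + 0.5·(-135) = 72.5
E: 0.5·35 + 0.5·(-125) = -45
F: 0.5·205 + 0.5·(-105) = 50
Highest Hurwicz score = 140 → C.

C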